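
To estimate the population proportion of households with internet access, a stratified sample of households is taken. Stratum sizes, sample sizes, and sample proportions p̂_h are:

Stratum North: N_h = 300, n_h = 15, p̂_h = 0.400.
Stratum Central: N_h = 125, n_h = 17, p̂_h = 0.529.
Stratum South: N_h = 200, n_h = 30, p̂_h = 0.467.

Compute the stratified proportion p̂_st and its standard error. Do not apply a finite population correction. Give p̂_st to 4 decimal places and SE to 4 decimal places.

N = 625; stratum weights W_h = N_h/N.
p̂_st = Σ W_h p̂_h = (300·0.400 + 125·0.529 + 200·0.467)/625 = 0.44724
V̂(p̂_st) = Σ W_h² p̂_h(1−p̂_h)/(n_h−1):
  stratum North: (300/625)²·0.400·0.600/14 = 0.00394971
  stratum Central: (125/625)²·0.529·0.471/16 = 0.000622898
  stratum South: (200/625)²·0.467·0.533/29 = 0.000878913
V̂(p̂_st) = 0.00545153; SE = √V̂ = 0.0738344

p̂_st ≈ 0.4472, SE ≈ 0.0738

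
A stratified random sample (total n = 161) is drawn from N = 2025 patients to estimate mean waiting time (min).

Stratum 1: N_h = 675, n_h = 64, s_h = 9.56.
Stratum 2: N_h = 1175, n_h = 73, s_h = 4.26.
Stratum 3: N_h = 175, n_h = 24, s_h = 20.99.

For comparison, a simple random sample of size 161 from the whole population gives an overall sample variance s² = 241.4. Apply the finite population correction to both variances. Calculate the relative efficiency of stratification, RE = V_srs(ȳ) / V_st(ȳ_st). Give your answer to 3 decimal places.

V̂(ȳ_st) = Σ W_h² (1 − n_h/N_h) s_h²/n_h, with W_h = N_h/N and N = 2025:
  stratum 1: (675/2025)²·(1 − 64/675)·9.56²/64 = 0.143625
  stratum 2: (1175/2025)²·(1 − 73/1175)·4.26²/73 = 0.0784993
  stratum 3: (175/2025)²·(1 − 24/175)·20.99²/24 = 0.118298
V_st = 0.340423
V_srs = (1 − 161/2025)·241.4/161 = 1.38017
Relative efficiency = V_srs / V_st = 1.38017/0.340423 = 4.0543

RE ≈ 4.054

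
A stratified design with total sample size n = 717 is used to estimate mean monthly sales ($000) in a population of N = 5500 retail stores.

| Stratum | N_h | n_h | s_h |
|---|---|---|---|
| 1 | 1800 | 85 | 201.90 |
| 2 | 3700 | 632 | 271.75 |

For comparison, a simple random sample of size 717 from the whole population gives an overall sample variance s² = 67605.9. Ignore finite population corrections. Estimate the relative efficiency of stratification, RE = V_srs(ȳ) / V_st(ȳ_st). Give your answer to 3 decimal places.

RE ≈ 0.904

V̂(ȳ_st) = Σ W_h² s_h²/n_h, with W_h = N_h/N and N = 5500:
  stratum 1: (1800/5500)²·201.90²/85 = 51.3657
  stratum 2: (3700/5500)²·271.75²/632 = 52.8811
V_st = 104.247
V_srs = s²/n = 67605.9/717 = 94.29
Relative efficiency = V_srs / V_st = 94.29/104.247 = 0.9045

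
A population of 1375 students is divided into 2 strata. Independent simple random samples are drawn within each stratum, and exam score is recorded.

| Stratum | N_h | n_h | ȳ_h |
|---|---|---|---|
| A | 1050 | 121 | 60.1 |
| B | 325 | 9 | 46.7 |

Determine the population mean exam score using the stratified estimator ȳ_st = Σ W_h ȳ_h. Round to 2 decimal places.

N = Σ N_h = 1375. Stratum weights W_h = N_h/N.
ȳ_st = (1050·60.1 + 325·46.7) / 1375 = 56.9327

ȳ_st ≈ 56.93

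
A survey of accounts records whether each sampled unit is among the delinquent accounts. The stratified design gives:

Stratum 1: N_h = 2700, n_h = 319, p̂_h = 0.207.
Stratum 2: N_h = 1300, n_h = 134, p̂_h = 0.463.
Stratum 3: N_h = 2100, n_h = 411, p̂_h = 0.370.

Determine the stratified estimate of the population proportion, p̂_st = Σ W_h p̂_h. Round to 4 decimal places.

p̂_st ≈ 0.3177

N = 6100; stratum weights W_h = N_h/N.
p̂_st = Σ W_h p̂_h = (2700·0.207 + 1300·0.463 + 2100·0.370)/6100 = 0.31767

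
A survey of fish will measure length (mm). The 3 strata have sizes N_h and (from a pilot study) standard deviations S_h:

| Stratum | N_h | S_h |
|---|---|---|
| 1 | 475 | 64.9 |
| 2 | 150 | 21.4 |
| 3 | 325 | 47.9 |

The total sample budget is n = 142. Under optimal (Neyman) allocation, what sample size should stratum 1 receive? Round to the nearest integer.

88

Neyman allocation: n_h = n · N_h S_h / Σ N_i S_i, with n = 142.
  stratum 1: N_h·S_h = 475·64.9 = 30827.50
  stratum 2: N_h·S_h = 150·21.4 = 3210.00
  stratum 3: N_h·S_h = 325·47.9 = 15567.50
Σ N_h S_h = 49605.00
n for stratum 1 = 142·30827.50/49605.00 = 88.247 → 88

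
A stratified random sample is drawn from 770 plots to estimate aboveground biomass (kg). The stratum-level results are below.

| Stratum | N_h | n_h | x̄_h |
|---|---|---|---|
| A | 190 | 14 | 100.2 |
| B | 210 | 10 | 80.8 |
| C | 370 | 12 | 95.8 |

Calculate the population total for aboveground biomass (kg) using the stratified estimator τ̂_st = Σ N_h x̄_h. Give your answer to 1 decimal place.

τ̂_st ≈ 71452.0

τ̂_st = Σ N_h x̄_h = 190·100.2 + 210·80.8 + 370·95.8 = 71452.0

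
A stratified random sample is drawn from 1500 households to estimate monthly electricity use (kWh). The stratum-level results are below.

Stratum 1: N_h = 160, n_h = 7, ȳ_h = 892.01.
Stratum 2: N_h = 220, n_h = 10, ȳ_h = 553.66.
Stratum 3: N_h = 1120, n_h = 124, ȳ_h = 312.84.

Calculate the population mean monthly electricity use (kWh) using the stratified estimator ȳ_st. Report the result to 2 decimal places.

N = Σ N_h = 1500. Stratum weights W_h = N_h/N.
ȳ_st = (160·892.01 + 220·553.66 + 1120·312.84) / 1500 = 409.9384

ȳ_st ≈ 409.94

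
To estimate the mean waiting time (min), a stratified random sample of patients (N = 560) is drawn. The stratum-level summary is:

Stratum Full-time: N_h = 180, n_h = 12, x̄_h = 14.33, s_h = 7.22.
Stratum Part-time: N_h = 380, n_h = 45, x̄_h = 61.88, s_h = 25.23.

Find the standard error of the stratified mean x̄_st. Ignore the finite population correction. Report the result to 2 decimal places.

V̂(x̄_st) = Σ W_h² s_h²/n_h, with W_h = N_h/N and N = 560:
  stratum Full-time: (180/560)²·7.22²/12 = 0.44881
  stratum Part-time: (380/560)²·25.23²/45 = 6.51348
V̂(x̄_st) = 6.96229
SE(x̄_st) = √6.96229 = 2.63862

SE(x̄_st) ≈ 2.64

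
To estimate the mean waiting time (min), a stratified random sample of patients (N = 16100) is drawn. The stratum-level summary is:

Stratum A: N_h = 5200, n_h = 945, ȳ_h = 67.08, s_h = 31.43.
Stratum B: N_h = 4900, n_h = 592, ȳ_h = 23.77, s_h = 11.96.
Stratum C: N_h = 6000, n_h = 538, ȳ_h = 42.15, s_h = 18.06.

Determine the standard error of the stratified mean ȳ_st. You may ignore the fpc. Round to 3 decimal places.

SE(ȳ_st) ≈ 0.464

V̂(ȳ_st) = Σ W_h² s_h²/n_h, with W_h = N_h/N and N = 16100:
  stratum A: (5200/16100)²·31.43²/945 = 0.109047
  stratum B: (4900/16100)²·11.96²/592 = 0.0223811
  stratum C: (6000/16100)²·18.06²/538 = 0.0841984
V̂(ȳ_st) = 0.215626
SE(ȳ_st) = √0.215626 = 0.464356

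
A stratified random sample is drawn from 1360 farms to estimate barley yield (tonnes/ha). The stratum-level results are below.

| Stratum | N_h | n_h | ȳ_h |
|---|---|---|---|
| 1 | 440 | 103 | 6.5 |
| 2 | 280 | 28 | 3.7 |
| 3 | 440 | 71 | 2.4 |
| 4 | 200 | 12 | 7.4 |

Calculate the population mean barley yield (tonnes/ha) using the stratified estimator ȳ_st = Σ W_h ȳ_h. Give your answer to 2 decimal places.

ȳ_st ≈ 4.73

N = Σ N_h = 1360. Stratum weights W_h = N_h/N.
ȳ_st = (440·6.5 + 280·3.7 + 440·2.4 + 200·7.4) / 1360 = 4.7294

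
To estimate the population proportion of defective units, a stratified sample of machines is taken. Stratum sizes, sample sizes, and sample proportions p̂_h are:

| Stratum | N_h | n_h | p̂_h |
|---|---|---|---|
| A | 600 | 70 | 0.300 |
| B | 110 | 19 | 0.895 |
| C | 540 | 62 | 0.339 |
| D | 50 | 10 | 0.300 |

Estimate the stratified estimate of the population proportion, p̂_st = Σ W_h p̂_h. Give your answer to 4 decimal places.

p̂_st ≈ 0.3665

N = 1300; stratum weights W_h = N_h/N.
p̂_st = Σ W_h p̂_h = (600·0.300 + 110·0.895 + 540·0.339 + 50·0.300)/1300 = 0.36655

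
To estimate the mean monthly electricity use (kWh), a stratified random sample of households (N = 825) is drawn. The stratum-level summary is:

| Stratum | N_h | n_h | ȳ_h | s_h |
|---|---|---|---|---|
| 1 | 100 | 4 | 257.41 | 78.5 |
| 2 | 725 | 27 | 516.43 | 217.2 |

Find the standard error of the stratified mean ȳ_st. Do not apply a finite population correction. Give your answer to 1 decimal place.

V̂(ȳ_st) = Σ W_h² s_h²/n_h, with W_h = N_h/N and N = 825:
  stratum 1: (100/825)²·78.5²/4 = 22.6345
  stratum 2: (725/825)²·217.2²/27 = 1349.35
V̂(ȳ_st) = 1371.98
SE(ȳ_st) = √1371.98 = 37.0403

SE(ȳ_st) ≈ 37.0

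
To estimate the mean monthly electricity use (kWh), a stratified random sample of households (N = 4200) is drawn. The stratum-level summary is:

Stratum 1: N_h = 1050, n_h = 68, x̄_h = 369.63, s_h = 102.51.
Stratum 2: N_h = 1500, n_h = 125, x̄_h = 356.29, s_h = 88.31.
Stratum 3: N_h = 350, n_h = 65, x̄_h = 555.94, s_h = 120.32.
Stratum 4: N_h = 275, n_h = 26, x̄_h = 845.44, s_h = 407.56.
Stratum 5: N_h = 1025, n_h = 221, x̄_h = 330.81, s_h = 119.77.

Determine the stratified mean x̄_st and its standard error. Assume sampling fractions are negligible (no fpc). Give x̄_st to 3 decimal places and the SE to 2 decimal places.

x̄_st ≈ 402.072, SE ≈ 7.10

x̄_st = Σ W_h x̄_h = (1050·369.63 + 1500·356.29 + 350·555.94 + 275·845.44 + 1025·330.81)/4200 = 402.07185
V̂(x̄_st) = Σ W_h² s_h²/n_h, with W_h = N_h/N and N = 4200:
  stratum 1: (1050/4200)²·102.51²/68 = 9.65836
  stratum 2: (1500/4200)²·88.31²/125 = 7.95781
  stratum 3: (350/4200)²·120.32²/65 = 1.54668
  stratum 4: (275/4200)²·407.56²/26 = 27.389
  stratum 5: (1025/4200)²·119.77²/221 = 3.86592
V̂(x̄_st) = 50.4178
SE(x̄_st) = √50.4178 = 7.10055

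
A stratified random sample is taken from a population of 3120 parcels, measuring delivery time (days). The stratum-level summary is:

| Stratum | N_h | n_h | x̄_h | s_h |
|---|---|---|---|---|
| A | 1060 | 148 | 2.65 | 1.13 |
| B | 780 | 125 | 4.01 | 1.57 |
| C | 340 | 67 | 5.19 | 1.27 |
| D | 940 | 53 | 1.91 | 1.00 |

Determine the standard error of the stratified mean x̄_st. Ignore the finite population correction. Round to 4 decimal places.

SE(x̄_st) ≈ 0.0650

V̂(x̄_st) = Σ W_h² s_h²/n_h, with W_h = N_h/N and N = 3120:
  stratum A: (1060/3120)²·1.13²/148 = 0.000995859
  stratum B: (780/3120)²·1.57²/125 = 0.00123245
  stratum C: (340/3120)²·1.27²/67 = 0.000285878
  stratum D: (940/3120)²·1.00²/53 = 0.00171266
V̂(x̄_st) = 0.00422685
SE(x̄_st) = √0.00422685 = 0.0650142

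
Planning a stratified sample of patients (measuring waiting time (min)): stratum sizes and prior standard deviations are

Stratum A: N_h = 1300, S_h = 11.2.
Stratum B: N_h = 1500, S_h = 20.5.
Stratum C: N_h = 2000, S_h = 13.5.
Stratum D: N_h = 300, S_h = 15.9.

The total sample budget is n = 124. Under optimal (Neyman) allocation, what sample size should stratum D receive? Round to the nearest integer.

8

Neyman allocation: n_h = n · N_h S_h / Σ N_i S_i, with n = 124.
  stratum A: N_h·S_h = 1300·11.2 = 14560.00
  stratum B: N_h·S_h = 1500·20.5 = 30750.00
  stratum C: N_h·S_h = 2000·13.5 = 27000.00
  stratum D: N_h·S_h = 300·15.9 = 4770.00
Σ N_h S_h = 77080.00
n for stratum D = 124·4770.00/77080.00 = 7.674 → 8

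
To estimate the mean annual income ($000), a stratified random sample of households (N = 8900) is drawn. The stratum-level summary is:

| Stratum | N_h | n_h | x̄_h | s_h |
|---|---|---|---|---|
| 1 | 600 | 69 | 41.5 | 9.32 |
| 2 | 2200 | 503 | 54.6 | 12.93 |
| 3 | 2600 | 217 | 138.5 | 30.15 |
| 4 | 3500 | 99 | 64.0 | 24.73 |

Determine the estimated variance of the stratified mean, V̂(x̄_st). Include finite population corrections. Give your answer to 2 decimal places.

V̂(x̄_st) = Σ W_h² (1 − n_h/N_h) s_h²/n_h, with W_h = N_h/N and N = 8900:
  stratum 1: (600/8900)²·(1 − 69/600)·9.32²/69 = 0.00506347
  stratum 2: (2200/8900)²·(1 − 503/2200)·12.93²/503 = 0.0156658
  stratum 3: (2600/8900)²·(1 − 217/2600)·30.15²/217 = 0.327667
  stratum 4: (3500/8900)²·(1 − 99/3500)·24.73²/99 = 0.928341
V̂(x̄_st) = 1.27674

V̂(x̄_st) ≈ 1.28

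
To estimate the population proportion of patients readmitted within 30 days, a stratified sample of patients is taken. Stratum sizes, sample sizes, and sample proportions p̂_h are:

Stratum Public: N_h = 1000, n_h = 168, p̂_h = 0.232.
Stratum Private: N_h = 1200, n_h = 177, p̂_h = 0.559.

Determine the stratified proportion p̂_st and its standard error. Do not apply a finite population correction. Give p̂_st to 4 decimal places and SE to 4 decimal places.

p̂_st ≈ 0.4104, SE ≈ 0.0252

N = 2200; stratum weights W_h = N_h/N.
p̂_st = Σ W_h p̂_h = (1000·0.232 + 1200·0.559)/2200 = 0.41036
V̂(p̂_st) = Σ W_h² p̂_h(1−p̂_h)/(n_h−1):
  stratum Public: (1000/2200)²·0.232·0.768/167 = 0.000220438
  stratum Private: (1200/2200)²·0.559·0.441/176 = 0.00041673
V̂(p̂_st) = 0.000637169; SE = √V̂ = 0.0252422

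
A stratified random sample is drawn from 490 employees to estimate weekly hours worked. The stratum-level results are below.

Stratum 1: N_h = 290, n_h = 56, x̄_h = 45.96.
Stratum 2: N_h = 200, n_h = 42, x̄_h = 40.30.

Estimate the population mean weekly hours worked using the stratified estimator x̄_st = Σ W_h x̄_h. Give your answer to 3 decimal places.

x̄_st ≈ 43.650

N = Σ N_h = 490. Stratum weights W_h = N_h/N.
x̄_st = (290·45.96 + 200·40.30) / 490 = 43.64980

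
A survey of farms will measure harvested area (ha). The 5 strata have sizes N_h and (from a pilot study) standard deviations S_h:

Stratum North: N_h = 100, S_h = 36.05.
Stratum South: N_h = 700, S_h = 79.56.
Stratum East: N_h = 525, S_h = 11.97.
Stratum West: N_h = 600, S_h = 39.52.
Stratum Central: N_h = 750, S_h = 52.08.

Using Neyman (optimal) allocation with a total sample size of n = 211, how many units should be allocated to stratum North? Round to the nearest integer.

Neyman allocation: n_h = n · N_h S_h / Σ N_i S_i, with n = 211.
  stratum North: N_h·S_h = 100·36.05 = 3605.00
  stratum South: N_h·S_h = 700·79.56 = 55692.00
  stratum East: N_h·S_h = 525·11.97 = 6284.25
  stratum West: N_h·S_h = 600·39.52 = 23712.00
  stratum Central: N_h·S_h = 750·52.08 = 39060.00
Σ N_h S_h = 128353.25
n for stratum North = 211·3605.00/128353.25 = 5.926 → 6

6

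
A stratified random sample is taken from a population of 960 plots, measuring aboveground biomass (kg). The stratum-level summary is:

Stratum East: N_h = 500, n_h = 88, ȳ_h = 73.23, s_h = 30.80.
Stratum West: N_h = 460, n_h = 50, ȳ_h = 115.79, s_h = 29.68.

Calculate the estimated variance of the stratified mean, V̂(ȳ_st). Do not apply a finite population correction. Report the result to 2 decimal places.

V̂(ȳ_st) = Σ W_h² s_h²/n_h, with W_h = N_h/N and N = 960:
  stratum East: (500/960)²·30.80²/88 = 2.92426
  stratum West: (460/960)²·29.68²/50 = 4.04512
V̂(ȳ_st) = 6.96938

V̂(ȳ_st) ≈ 6.97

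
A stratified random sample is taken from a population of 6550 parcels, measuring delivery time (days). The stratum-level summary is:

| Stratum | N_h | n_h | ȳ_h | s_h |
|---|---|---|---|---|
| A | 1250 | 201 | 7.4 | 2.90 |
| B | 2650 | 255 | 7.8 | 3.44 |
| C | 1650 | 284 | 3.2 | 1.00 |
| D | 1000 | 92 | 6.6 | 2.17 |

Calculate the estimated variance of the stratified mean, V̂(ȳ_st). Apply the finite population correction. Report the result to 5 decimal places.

V̂(ȳ_st) = Σ W_h² (1 − n_h/N_h) s_h²/n_h, with W_h = N_h/N and N = 6550:
  stratum A: (1250/6550)²·(1 − 201/1250)·2.90²/201 = 0.0012788
  stratum B: (2650/6550)²·(1 − 255/2650)·3.44²/255 = 0.00686508
  stratum C: (1650/6550)²·(1 − 284/1650)·1.00²/284 = 0.000184984
  stratum D: (1000/6550)²·(1 − 92/1000)·2.17²/92 = 0.00108327
V̂(ȳ_st) = 0.00941213

V̂(ȳ_st) ≈ 0.00941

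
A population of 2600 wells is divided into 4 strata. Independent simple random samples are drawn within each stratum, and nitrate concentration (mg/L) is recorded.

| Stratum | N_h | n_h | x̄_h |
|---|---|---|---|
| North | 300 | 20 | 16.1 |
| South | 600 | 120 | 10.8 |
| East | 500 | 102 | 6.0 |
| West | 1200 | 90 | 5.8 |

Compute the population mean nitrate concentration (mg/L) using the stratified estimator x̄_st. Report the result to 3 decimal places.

x̄_st ≈ 8.181

N = Σ N_h = 2600. Stratum weights W_h = N_h/N.
x̄_st = (300·16.1 + 600·10.8 + 500·6.0 + 1200·5.8) / 2600 = 8.18077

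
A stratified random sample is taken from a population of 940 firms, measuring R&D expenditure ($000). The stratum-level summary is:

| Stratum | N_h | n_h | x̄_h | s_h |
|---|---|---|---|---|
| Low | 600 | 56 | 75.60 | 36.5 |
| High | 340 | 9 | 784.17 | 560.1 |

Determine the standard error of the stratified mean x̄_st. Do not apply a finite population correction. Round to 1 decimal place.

SE(x̄_st) ≈ 67.6

V̂(x̄_st) = Σ W_h² s_h²/n_h, with W_h = N_h/N and N = 940:
  stratum Low: (600/940)²·36.5²/56 = 9.69269
  stratum High: (340/940)²·560.1²/9 = 4560.27
V̂(x̄_st) = 4569.96
SE(x̄_st) = √4569.96 = 67.6015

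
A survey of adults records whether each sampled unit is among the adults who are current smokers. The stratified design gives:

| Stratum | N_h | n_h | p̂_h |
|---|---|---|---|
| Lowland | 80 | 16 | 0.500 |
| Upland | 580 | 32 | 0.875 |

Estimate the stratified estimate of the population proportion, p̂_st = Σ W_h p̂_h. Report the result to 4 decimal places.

p̂_st ≈ 0.8295

N = 660; stratum weights W_h = N_h/N.
p̂_st = Σ W_h p̂_h = (80·0.500 + 580·0.875)/660 = 0.82955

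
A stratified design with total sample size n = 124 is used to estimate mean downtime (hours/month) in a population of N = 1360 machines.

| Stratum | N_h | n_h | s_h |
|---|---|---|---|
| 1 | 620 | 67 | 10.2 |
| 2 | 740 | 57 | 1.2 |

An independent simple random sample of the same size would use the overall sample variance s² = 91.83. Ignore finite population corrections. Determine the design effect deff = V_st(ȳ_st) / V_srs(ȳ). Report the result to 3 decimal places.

deff ≈ 0.446

V̂(ȳ_st) = Σ W_h² s_h²/n_h, with W_h = N_h/N and N = 1360:
  stratum 1: (620/1360)²·10.2²/67 = 0.322724
  stratum 2: (740/1360)²·1.2²/57 = 0.00747951
V_st = 0.330203
V_srs = s²/n = 91.83/124 = 0.740565
deff = V_st / V_srs = 0.330203/0.740565 = 0.4459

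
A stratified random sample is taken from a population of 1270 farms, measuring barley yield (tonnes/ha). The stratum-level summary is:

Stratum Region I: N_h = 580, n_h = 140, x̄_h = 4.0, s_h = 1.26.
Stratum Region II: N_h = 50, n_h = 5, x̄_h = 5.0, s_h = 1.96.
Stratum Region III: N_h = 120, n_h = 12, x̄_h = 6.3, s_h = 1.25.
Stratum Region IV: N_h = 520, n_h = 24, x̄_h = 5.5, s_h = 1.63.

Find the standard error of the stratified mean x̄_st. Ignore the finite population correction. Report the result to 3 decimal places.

V̂(x̄_st) = Σ W_h² s_h²/n_h, with W_h = N_h/N and N = 1270:
  stratum Region I: (580/1270)²·1.26²/140 = 0.00236517
  stratum Region II: (50/1270)²·1.96²/5 = 0.0011909
  stratum Region III: (120/1270)²·1.25²/12 = 0.0011625
  stratum Region IV: (520/1270)²·1.63²/24 = 0.0185594
V̂(x̄_st) = 0.0232779
SE(x̄_st) = √0.0232779 = 0.152571

SE(x̄_st) ≈ 0.153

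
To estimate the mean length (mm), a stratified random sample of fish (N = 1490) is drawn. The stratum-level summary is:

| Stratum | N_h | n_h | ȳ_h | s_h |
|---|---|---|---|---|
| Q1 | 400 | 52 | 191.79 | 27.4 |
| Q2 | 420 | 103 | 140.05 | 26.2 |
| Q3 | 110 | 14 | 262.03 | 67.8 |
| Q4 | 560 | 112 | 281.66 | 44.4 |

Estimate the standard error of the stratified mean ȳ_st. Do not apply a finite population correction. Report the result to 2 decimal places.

SE(ȳ_st) ≈ 2.42

V̂(ȳ_st) = Σ W_h² s_h²/n_h, with W_h = N_h/N and N = 1490:
  stratum Q1: (400/1490)²·27.4²/52 = 1.04051
  stratum Q2: (420/1490)²·26.2²/103 = 0.529531
  stratum Q3: (110/1490)²·67.8²/14 = 1.78955
  stratum Q4: (560/1490)²·44.4²/112 = 2.48629
V̂(ȳ_st) = 5.84588
SE(ȳ_st) = √5.84588 = 2.41783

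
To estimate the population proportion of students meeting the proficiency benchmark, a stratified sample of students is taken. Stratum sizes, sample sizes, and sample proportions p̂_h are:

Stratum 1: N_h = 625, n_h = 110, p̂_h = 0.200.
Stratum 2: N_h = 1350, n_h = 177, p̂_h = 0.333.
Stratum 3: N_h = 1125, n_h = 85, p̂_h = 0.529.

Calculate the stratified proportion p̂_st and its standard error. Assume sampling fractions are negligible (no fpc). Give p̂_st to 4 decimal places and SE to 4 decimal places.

N = 3100; stratum weights W_h = N_h/N.
p̂_st = Σ W_h p̂_h = (625·0.200 + 1350·0.333 + 1125·0.529)/3100 = 0.37731
V̂(p̂_st) = Σ W_h² p̂_h(1−p̂_h)/(n_h−1):
  stratum 1: (625/3100)²·0.200·0.800/109 = 5.96664e-05
  stratum 2: (1350/3100)²·0.333·0.667/176 = 0.000239332
  stratum 3: (1125/3100)²·0.529·0.471/84 = 0.000390642
V̂(p̂_st) = 0.000689641; SE = √V̂ = 0.026261

p̂_st ≈ 0.3773, SE ≈ 0.0263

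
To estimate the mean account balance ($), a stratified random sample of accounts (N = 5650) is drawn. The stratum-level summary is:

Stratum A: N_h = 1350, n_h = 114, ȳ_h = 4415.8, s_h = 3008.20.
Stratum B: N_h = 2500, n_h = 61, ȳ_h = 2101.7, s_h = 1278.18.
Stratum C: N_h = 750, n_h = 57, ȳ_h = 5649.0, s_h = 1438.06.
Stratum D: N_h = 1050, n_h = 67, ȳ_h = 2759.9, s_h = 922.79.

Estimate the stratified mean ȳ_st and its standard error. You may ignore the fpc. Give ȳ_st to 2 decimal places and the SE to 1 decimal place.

ȳ_st ≈ 3247.83, SE ≈ 104.2

ȳ_st = Σ W_h ȳ_h = (1350·4415.8 + 2500·2101.7 + 750·5649.0 + 1050·2759.9)/5650 = 3247.82743
V̂(ȳ_st) = Σ W_h² s_h²/n_h, with W_h = N_h/N and N = 5650:
  stratum A: (1350/5650)²·3008.20²/114 = 4531.89
  stratum B: (2500/5650)²·1278.18²/61 = 5243.69
  stratum C: (750/5650)²·1438.06²/57 = 639.3
  stratum D: (1050/5650)²·922.79²/67 = 438.948
V̂(ȳ_st) = 10853.8
SE(ȳ_st) = √10853.8 = 104.182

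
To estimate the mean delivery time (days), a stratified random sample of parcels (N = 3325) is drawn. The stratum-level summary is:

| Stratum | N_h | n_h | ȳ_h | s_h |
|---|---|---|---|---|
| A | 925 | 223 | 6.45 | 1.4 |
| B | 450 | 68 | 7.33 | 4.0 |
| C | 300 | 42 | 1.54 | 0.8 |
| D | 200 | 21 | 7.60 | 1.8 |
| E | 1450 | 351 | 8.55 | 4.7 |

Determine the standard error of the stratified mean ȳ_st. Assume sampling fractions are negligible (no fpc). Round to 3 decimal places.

V̂(ȳ_st) = Σ W_h² s_h²/n_h, with W_h = N_h/N and N = 3325:
  stratum A: (925/3325)²·1.4²/223 = 0.000680223
  stratum B: (450/3325)²·4.0²/68 = 0.00430976
  stratum C: (300/3325)²·0.8²/42 = 0.000124048
  stratum D: (200/3325)²·1.8²/21 = 0.000558216
  stratum E: (1450/3325)²·4.7²/351 = 0.0119685
V̂(ȳ_st) = 0.0176408
SE(ȳ_st) = √0.0176408 = 0.132819

SE(ȳ_st) ≈ 0.133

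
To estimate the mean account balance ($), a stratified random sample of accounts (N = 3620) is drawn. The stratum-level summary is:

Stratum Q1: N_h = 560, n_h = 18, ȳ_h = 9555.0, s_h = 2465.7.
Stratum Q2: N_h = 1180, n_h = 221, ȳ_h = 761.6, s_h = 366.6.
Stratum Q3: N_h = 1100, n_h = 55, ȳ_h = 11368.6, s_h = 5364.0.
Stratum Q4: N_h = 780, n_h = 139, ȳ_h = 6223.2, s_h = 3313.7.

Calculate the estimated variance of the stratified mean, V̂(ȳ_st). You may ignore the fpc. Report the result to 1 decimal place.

V̂(ȳ_st) = Σ W_h² s_h²/n_h, with W_h = N_h/N and N = 3620:
  stratum Q1: (560/3620)²·2465.7²/18 = 8082.89
  stratum Q2: (1180/3620)²·366.6²/221 = 64.6159
  stratum Q3: (1100/3620)²·5364.0²/55 = 48304
  stratum Q4: (780/3620)²·3313.7²/139 = 3667.61
V̂(ȳ_st) = 60119.1

V̂(ȳ_st) ≈ 60119.1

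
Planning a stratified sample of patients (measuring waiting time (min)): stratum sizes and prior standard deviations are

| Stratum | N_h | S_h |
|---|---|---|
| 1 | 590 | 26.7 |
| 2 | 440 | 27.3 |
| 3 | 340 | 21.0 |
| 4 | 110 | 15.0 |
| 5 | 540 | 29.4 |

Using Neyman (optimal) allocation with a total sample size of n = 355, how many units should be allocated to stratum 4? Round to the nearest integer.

Neyman allocation: n_h = n · N_h S_h / Σ N_i S_i, with n = 355.
  stratum 1: N_h·S_h = 590·26.7 = 15753.00
  stratum 2: N_h·S_h = 440·27.3 = 12012.00
  stratum 3: N_h·S_h = 340·21.0 = 7140.00
  stratum 4: N_h·S_h = 110·15.0 = 1650.00
  stratum 5: N_h·S_h = 540·29.4 = 15876.00
Σ N_h S_h = 52431.00
n for stratum 4 = 355·1650.00/52431.00 = 11.172 → 11

11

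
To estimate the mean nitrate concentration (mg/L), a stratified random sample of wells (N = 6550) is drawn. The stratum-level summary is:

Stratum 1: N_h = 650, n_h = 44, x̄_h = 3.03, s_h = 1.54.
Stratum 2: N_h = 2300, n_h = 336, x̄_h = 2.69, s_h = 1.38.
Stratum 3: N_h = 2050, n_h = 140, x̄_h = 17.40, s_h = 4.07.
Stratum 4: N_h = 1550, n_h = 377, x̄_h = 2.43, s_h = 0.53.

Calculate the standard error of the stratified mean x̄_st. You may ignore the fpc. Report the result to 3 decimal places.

SE(x̄_st) ≈ 0.113

V̂(x̄_st) = Σ W_h² s_h²/n_h, with W_h = N_h/N and N = 6550:
  stratum 1: (650/6550)²·1.54²/44 = 0.000530802
  stratum 2: (2300/6550)²·1.38²/336 = 0.000698863
  stratum 3: (2050/6550)²·4.07²/140 = 0.0115901
  stratum 4: (1550/6550)²·0.53²/377 = 4.17245e-05
V̂(x̄_st) = 0.0128615
SE(x̄_st) = √0.0128615 = 0.113408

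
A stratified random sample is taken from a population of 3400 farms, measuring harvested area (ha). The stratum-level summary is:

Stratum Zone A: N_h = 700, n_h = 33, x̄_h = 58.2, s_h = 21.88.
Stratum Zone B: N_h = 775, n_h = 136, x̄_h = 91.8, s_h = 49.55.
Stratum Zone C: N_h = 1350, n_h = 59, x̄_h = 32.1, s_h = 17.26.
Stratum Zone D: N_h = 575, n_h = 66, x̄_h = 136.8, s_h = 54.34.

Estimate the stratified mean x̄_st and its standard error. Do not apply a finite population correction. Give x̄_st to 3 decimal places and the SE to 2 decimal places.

x̄_st ≈ 68.788, SE ≈ 1.90

x̄_st = Σ W_h x̄_h = (700·58.2 + 775·91.8 + 1350·32.1 + 575·136.8)/3400 = 68.78824
V̂(x̄_st) = Σ W_h² s_h²/n_h, with W_h = N_h/N and N = 3400:
  stratum Zone A: (700/3400)²·21.88²/33 = 0.61492
  stratum Zone B: (775/3400)²·49.55²/136 = 0.937981
  stratum Zone C: (1350/3400)²·17.26²/59 = 0.796048
  stratum Zone D: (575/3400)²·54.34²/66 = 1.2796
V̂(x̄_st) = 3.62855
SE(x̄_st) = √3.62855 = 1.90487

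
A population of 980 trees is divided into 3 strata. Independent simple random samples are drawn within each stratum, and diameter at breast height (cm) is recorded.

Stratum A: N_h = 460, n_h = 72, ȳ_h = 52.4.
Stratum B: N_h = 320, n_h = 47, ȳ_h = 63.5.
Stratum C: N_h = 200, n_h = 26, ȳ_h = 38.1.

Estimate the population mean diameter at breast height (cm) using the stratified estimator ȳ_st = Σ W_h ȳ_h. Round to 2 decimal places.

ȳ_st ≈ 53.11

N = Σ N_h = 980. Stratum weights W_h = N_h/N.
ȳ_st = (460·52.4 + 320·63.5 + 200·38.1) / 980 = 53.1061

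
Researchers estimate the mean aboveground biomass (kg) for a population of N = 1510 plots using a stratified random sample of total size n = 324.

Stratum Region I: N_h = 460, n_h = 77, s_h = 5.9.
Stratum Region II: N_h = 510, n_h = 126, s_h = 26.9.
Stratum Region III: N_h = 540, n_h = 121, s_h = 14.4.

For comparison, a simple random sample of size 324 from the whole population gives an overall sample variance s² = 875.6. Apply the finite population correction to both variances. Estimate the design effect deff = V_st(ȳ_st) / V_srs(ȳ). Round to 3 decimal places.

V̂(ȳ_st) = Σ W_h² (1 − n_h/N_h) s_h²/n_h, with W_h = N_h/N and N = 1510:
  stratum Region I: (460/1510)²·(1 − 77/460)·5.9²/77 = 0.0349314
  stratum Region II: (510/1510)²·(1 − 126/510)·26.9²/126 = 0.493266
  stratum Region III: (540/1510)²·(1 − 121/540)·14.4²/121 = 0.170057
V_st = 0.698254
V_srs = (1 − 324/1510)·875.6/324 = 2.1226
deff = V_st / V_srs = 0.698254/2.1226 = 0.3290

deff ≈ 0.329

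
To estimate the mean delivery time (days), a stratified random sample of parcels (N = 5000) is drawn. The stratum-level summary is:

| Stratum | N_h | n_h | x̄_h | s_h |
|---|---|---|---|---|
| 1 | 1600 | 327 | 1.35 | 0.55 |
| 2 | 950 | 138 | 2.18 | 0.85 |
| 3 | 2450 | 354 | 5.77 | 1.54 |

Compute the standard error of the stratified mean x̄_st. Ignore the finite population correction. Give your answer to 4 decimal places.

V̂(x̄_st) = Σ W_h² s_h²/n_h, with W_h = N_h/N and N = 5000:
  stratum 1: (1600/5000)²·0.55²/327 = 9.47278e-05
  stratum 2: (950/5000)²·0.85²/138 = 0.000189002
  stratum 3: (2450/5000)²·1.54²/354 = 0.00160853
V̂(x̄_st) = 0.00189226
SE(x̄_st) = √0.00189226 = 0.0435002

SE(x̄_st) ≈ 0.0435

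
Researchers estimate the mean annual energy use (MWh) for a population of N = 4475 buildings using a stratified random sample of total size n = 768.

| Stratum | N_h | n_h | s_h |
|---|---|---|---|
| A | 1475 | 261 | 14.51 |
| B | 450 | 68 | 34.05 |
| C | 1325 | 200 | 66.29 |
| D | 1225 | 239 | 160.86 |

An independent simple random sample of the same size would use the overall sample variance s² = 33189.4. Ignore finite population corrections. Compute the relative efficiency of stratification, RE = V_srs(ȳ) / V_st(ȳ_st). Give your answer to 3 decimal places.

V̂(ȳ_st) = Σ W_h² s_h²/n_h, with W_h = N_h/N and N = 4475:
  stratum A: (1475/4475)²·14.51²/261 = 0.087638
  stratum B: (450/4475)²·34.05²/68 = 0.172411
  stratum C: (1325/4475)²·66.29²/200 = 1.92625
  stratum D: (1225/4475)²·160.86²/239 = 8.11305
V_st = 10.2993
V_srs = s²/n = 33189.4/768 = 43.2154
Relative efficiency = V_srs / V_st = 43.2154/10.2993 = 4.1959

RE ≈ 4.196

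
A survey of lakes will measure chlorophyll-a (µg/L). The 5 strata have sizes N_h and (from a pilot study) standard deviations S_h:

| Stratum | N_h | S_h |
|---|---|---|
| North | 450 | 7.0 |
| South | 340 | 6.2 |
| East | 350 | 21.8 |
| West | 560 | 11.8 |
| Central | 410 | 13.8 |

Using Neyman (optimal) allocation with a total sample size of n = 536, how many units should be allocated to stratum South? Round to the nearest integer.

Neyman allocation: n_h = n · N_h S_h / Σ N_i S_i, with n = 536.
  stratum North: N_h·S_h = 450·7.0 = 3150.00
  stratum South: N_h·S_h = 340·6.2 = 2108.00
  stratum East: N_h·S_h = 350·21.8 = 7630.00
  stratum West: N_h·S_h = 560·11.8 = 6608.00
  stratum Central: N_h·S_h = 410·13.8 = 5658.00
Σ N_h S_h = 25154.00
n for stratum South = 536·2108.00/25154.00 = 44.919 → 45

45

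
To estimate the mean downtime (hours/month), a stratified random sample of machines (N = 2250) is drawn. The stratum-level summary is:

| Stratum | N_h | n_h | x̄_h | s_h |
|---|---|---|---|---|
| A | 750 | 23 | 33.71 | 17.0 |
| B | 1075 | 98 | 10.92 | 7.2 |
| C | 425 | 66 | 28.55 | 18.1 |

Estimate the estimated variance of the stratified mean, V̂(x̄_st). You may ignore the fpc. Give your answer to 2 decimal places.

V̂(x̄_st) = Σ W_h² s_h²/n_h, with W_h = N_h/N and N = 2250:
  stratum A: (750/2250)²·17.0²/23 = 1.39614
  stratum B: (1075/2250)²·7.2²/98 = 0.120751
  stratum C: (425/2250)²·18.1²/66 = 0.177103
V̂(x̄_st) = 1.69399

V̂(x̄_st) ≈ 1.69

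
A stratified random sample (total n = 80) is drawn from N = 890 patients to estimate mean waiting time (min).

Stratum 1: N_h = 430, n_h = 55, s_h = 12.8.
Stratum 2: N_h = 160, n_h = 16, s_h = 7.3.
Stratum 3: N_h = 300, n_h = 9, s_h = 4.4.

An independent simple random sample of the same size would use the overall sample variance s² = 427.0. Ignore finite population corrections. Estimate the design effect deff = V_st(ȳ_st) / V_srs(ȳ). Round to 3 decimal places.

V̂(ȳ_st) = Σ W_h² s_h²/n_h, with W_h = N_h/N and N = 890:
  stratum 1: (430/890)²·12.8²/55 = 0.695367
  stratum 2: (160/890)²·7.3²/16 = 0.107643
  stratum 3: (300/890)²·4.4²/9 = 0.244414
V_st = 1.04742
V_srs = s²/n = 427.0/80 = 5.3375
deff = V_st / V_srs = 1.04742/5.3375 = 0.1962

deff ≈ 0.196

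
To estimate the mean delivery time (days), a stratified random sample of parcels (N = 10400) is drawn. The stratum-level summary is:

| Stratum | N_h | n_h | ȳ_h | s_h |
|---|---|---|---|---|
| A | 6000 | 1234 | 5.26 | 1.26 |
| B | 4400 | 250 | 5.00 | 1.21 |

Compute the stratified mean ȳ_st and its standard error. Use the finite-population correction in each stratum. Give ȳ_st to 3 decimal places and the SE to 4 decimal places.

ȳ_st ≈ 5.150, SE ≈ 0.0365

ȳ_st = Σ W_h ȳ_h = (6000·5.26 + 4400·5.00)/10400 = 5.15000
V̂(ȳ_st) = Σ W_h² (1 − n_h/N_h) s_h²/n_h, with W_h = N_h/N and N = 10400:
  stratum A: (6000/10400)²·(1 − 1234/6000)·1.26²/1234 = 0.000340145
  stratum B: (4400/10400)²·(1 − 250/4400)·1.21²/250 = 0.000988701
V̂(ȳ_st) = 0.00132885
SE(ȳ_st) = √0.00132885 = 0.0364533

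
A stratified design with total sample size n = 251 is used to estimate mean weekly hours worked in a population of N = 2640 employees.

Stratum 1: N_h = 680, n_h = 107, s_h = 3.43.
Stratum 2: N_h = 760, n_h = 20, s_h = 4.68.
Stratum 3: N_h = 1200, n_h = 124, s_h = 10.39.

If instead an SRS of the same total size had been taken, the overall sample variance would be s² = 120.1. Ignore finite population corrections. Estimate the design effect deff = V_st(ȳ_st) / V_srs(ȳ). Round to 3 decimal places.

deff ≈ 0.581

V̂(ȳ_st) = Σ W_h² s_h²/n_h, with W_h = N_h/N and N = 2640:
  stratum 1: (680/2640)²·3.43²/107 = 0.00729482
  stratum 2: (760/2640)²·4.68²/20 = 0.0907572
  stratum 3: (1200/2640)²·10.39²/124 = 0.179872
V_st = 0.277924
V_srs = s²/n = 120.1/251 = 0.478486
deff = V_st / V_srs = 0.277924/0.478486 = 0.5808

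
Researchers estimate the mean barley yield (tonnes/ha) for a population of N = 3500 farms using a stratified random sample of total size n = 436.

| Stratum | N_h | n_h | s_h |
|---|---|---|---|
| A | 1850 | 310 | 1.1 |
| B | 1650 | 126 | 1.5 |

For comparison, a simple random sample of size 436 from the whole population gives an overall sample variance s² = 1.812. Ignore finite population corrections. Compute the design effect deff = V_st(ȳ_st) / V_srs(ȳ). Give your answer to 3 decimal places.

V̂(ȳ_st) = Σ W_h² s_h²/n_h, with W_h = N_h/N and N = 3500:
  stratum A: (1850/3500)²·1.1²/310 = 0.00109051
  stratum B: (1650/3500)²·1.5²/126 = 0.00396866
V_st = 0.00505917
V_srs = s²/n = 1.812/436 = 0.00415596
deff = V_st / V_srs = 0.00505917/0.00415596 = 1.2173

deff ≈ 1.217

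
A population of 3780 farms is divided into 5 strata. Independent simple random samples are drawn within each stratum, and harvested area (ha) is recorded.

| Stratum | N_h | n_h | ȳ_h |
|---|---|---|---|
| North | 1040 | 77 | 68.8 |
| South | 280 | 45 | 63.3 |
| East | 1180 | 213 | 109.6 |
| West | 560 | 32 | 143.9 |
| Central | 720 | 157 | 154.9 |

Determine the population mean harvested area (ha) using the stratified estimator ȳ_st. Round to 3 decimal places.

ȳ_st ≈ 108.655

N = Σ N_h = 3780. Stratum weights W_h = N_h/N.
ȳ_st = (1040·68.8 + 280·63.3 + 1180·109.6 + 560·143.9 + 720·154.9) / 3780 = 108.65503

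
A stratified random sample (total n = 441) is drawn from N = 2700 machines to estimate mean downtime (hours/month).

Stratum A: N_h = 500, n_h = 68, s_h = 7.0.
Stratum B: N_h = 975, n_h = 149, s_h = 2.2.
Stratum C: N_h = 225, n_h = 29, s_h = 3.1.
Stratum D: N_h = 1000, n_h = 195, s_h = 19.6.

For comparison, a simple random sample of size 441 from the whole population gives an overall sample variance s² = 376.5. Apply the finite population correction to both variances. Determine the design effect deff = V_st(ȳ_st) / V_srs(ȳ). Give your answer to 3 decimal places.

deff ≈ 0.342

V̂(ȳ_st) = Σ W_h² (1 − n_h/N_h) s_h²/n_h, with W_h = N_h/N and N = 2700:
  stratum A: (500/2700)²·(1 − 68/500)·7.0²/68 = 0.0213508
  stratum B: (975/2700)²·(1 − 149/975)·2.2²/149 = 0.00358853
  stratum C: (225/2700)²·(1 − 29/225)·3.1²/29 = 0.00200464
  stratum D: (1000/2700)²·(1 − 195/1000)·19.6²/195 = 0.217543
V_st = 0.244487
V_srs = (1 − 441/2700)·376.5/441 = 0.714297
deff = V_st / V_srs = 0.244487/0.714297 = 0.3423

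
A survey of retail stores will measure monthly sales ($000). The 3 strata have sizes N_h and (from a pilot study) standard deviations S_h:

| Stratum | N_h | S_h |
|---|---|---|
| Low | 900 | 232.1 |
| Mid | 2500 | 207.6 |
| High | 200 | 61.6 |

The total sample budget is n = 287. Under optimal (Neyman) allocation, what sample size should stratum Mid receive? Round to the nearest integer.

201

Neyman allocation: n_h = n · N_h S_h / Σ N_i S_i, with n = 287.
  stratum Low: N_h·S_h = 900·232.1 = 208890.00
  stratum Mid: N_h·S_h = 2500·207.6 = 519000.00
  stratum High: N_h·S_h = 200·61.6 = 12320.00
Σ N_h S_h = 740210.00
n for stratum Mid = 287·519000.00/740210.00 = 201.231 → 201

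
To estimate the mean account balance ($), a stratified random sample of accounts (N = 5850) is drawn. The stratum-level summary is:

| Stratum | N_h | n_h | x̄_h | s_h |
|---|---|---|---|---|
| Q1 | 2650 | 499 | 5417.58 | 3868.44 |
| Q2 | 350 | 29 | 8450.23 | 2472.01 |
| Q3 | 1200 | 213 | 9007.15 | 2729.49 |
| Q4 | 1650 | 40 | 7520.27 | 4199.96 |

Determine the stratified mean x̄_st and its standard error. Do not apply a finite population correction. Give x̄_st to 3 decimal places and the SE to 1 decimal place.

x̄_st = Σ W_h x̄_h = (2650·5417.58 + 350·8450.23 + 1200·9007.15 + 1650·7520.27)/5850 = 6928.40906
V̂(x̄_st) = Σ W_h² s_h²/n_h, with W_h = N_h/N and N = 5850:
  stratum Q1: (2650/5850)²·3868.44²/499 = 6153.91
  stratum Q2: (350/5850)²·2472.01²/29 = 754.27
  stratum Q3: (1200/5850)²·2729.49²/213 = 1471.75
  stratum Q4: (1650/5850)²·4199.96²/40 = 35082.2
V̂(x̄_st) = 43462.1
SE(x̄_st) = √43462.1 = 208.476

x̄_st ≈ 6928.409, SE ≈ 208.5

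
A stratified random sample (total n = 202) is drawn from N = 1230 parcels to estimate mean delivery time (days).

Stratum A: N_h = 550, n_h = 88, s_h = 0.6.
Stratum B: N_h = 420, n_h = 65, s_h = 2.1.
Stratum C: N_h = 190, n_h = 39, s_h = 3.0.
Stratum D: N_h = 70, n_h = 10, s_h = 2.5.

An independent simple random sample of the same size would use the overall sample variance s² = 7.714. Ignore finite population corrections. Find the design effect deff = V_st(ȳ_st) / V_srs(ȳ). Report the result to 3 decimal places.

deff ≈ 0.426

V̂(ȳ_st) = Σ W_h² s_h²/n_h, with W_h = N_h/N and N = 1230:
  stratum A: (550/1230)²·0.6²/88 = 0.000817965
  stratum B: (420/1230)²·2.1²/65 = 0.00791068
  stratum C: (190/1230)²·3.0²/39 = 0.00550649
  stratum D: (70/1230)²·2.5²/10 = 0.00202426
V_st = 0.0162594
V_srs = s²/n = 7.714/202 = 0.0381881
deff = V_st / V_srs = 0.0162594/0.0381881 = 0.4258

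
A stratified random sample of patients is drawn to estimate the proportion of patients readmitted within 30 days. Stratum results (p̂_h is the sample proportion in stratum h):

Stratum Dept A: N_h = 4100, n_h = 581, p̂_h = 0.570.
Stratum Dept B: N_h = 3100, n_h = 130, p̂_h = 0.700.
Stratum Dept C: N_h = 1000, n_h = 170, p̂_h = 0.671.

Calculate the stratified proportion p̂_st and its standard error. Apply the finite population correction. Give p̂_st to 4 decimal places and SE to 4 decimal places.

N = 8200; stratum weights W_h = N_h/N.
p̂_st = Σ W_h p̂_h = (4100·0.570 + 3100·0.700 + 1000·0.671)/8200 = 0.63146
V̂(p̂_st) = Σ W_h² (1 − n_h/N_h) p̂_h(1−p̂_h)/(n_h−1):
  stratum Dept A: (4100/8200)²·(1 − 581/4100)·0.570·0.430/580 = 9.06757e-05
  stratum Dept B: (3100/8200)²·(1 − 130/3100)·0.700·0.300/129 = 0.000222905
  stratum Dept C: (1000/8200)²·(1 − 170/1000)·0.671·0.329/169 = 1.61243e-05
V̂(p̂_st) = 0.000329705; SE = √V̂ = 0.0181578

p̂_st ≈ 0.6315, SE ≈ 0.0182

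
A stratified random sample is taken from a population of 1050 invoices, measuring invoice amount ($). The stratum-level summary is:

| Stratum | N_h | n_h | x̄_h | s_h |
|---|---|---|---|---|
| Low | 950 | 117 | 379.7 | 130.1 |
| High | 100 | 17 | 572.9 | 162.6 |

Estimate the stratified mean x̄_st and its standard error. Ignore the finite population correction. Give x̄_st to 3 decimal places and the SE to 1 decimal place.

x̄_st ≈ 398.100, SE ≈ 11.5

x̄_st = Σ W_h x̄_h = (950·379.7 + 100·572.9)/1050 = 398.10000
V̂(x̄_st) = Σ W_h² s_h²/n_h, with W_h = N_h/N and N = 1050:
  stratum Low: (950/1050)²·130.1²/117 = 118.423
  stratum High: (100/1050)²·162.6²/17 = 14.1063
V̂(x̄_st) = 132.53
SE(x̄_st) = √132.53 = 11.5122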